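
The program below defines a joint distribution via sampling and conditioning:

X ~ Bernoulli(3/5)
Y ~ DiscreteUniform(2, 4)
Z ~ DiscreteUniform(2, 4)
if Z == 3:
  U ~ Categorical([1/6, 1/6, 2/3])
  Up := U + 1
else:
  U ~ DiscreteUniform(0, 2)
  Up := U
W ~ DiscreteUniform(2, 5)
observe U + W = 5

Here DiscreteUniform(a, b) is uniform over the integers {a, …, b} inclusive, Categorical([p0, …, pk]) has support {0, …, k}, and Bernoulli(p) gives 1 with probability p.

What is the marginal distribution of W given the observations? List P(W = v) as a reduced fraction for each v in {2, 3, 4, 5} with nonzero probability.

Enumerate traces; 54 have nonzero weight after conditioning:
  (X=0, Y=2, Z=2, U=0, W=5) weight 1/270
  (X=0, Y=2, Z=2, U=1, W=4) weight 1/270
  (X=0, Y=2, Z=2, U=2, W=3) weight 1/270
  (X=0, Y=2, Z=3, U=0, W=5) weight 1/540
  (X=0, Y=2, Z=3, U=1, W=4) weight 1/540
  (X=0, Y=2, Z=3, U=2, W=3) weight 1/135
  (X=0, Y=2, Z=4, U=0, W=5) weight 1/270
  (X=0, Y=2, Z=4, U=1, W=4) weight 1/270
  … 46 more
Group by W:
  weight(W=3) = 1/9
  weight(W=4) = 5/72
  weight(W=5) = 5/72
Total weight = 1/9 + 5/72 + 5/72 = 1/4
P(W=3 | obs) = 1/9 / 1/4 = 4/9
P(W=4 | obs) = 5/72 / 1/4 = 5/18
P(W=5 | obs) = 5/72 / 1/4 = 5/18

P(W=3) = 4/9, P(W=4) = 5/18, P(W=5) = 5/18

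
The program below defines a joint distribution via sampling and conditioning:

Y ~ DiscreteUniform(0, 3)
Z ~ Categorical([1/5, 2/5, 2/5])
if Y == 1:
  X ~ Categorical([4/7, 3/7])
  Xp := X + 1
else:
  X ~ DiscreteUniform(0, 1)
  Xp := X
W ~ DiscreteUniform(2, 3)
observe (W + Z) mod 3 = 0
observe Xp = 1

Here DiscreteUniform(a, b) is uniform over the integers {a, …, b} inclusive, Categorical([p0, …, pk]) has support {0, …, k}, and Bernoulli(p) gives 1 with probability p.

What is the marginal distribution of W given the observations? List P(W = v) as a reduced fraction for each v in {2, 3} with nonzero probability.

P(W=2) = 2/3, P(W=3) = 1/3

Enumerate traces; 8 have nonzero weight after conditioning:
  (Y=0, Z=0, X=1, W=3) weight 1/80
  (Y=0, Z=1, X=1, W=2) weight 1/40
  (Y=1, Z=0, X=0, W=3) weight 1/70
  (Y=1, Z=1, X=0, W=2) weight 1/35
  (Y=2, Z=0, X=1, W=3) weight 1/80
  (Y=2, Z=1, X=1, W=2) weight 1/40
  (Y=3, Z=0, X=1, W=3) weight 1/80
  (Y=3, Z=1, X=1, W=2) weight 1/40
Group by W:
  weight(W=2) = 29/280
  weight(W=3) = 29/560
Total weight = 29/280 + 29/560 = 87/560
P(W=2 | obs) = 29/280 / 87/560 = 2/3
P(W=3 | obs) = 29/560 / 87/560 = 1/3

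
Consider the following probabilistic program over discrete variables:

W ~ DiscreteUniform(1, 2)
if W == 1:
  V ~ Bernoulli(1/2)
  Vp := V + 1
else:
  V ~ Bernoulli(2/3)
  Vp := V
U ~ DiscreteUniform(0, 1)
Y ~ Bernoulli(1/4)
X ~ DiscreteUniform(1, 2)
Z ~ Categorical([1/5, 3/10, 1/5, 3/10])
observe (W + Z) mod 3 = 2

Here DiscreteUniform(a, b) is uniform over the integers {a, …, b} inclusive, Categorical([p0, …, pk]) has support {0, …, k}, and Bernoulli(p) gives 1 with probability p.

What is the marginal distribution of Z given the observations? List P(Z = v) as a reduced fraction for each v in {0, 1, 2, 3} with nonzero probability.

Enumerate traces; 48 have nonzero weight after conditioning:
  (W=1, V=0, U=0, Y=0, X=1, Z=1) weight 9/640
  (W=1, V=0, U=0, Y=0, X=2, Z=1) weight 9/640
  (W=1, V=0, U=0, Y=1, X=1, Z=1) weight 3/640
  (W=1, V=0, U=0, Y=1, X=2, Z=1) weight 3/640
  (W=1, V=0, U=1, Y=0, X=1, Z=1) weight 9/640
  (W=1, V=0, U=1, Y=0, X=2, Z=1) weight 9/640
  (W=1, V=0, U=1, Y=1, X=1, Z=1) weight 3/640
  (W=1, V=0, U=1, Y=1, X=2, Z=1) weight 3/640
  (W=2, V=0, U=0, Y=0, X=1, Z=0) weight 1/160
  (W=2, V=0, U=0, Y=0, X=1, Z=3) weight 3/320
  … 38 more
Group by Z:
  weight(Z=0) = 1/10
  weight(Z=1) = 3/20
  weight(Z=3) = 3/20
Total weight = 1/10 + 3/20 + 3/20 = 2/5
P(Z=0 | obs) = 1/10 / 2/5 = 1/4
P(Z=1 | obs) = 3/20 / 2/5 = 3/8
P(Z=3 | obs) = 3/20 / 2/5 = 3/8

P(Z=0) = 1/4, P(Z=1) = 3/8, P(Z=3) = 3/8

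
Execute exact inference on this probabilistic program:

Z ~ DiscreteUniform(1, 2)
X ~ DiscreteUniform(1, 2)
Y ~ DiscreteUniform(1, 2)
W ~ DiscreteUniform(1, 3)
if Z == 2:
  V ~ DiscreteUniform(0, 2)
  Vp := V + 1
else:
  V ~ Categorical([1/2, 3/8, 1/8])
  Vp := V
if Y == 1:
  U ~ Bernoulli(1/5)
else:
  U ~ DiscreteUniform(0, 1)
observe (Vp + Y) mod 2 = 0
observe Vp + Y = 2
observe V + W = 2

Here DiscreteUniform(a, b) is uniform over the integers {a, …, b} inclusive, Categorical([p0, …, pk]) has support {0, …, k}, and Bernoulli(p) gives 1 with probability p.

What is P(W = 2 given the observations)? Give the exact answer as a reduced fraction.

P(W = 2 | obs) = 20/29

Enumerate traces; 12 have nonzero weight after conditioning:
  (Z=1, X=1, Y=1, W=1, V=1, U=0) weight 1/80
  (Z=1, X=1, Y=1, W=1, V=1, U=1) weight 1/320
  (Z=1, X=1, Y=2, W=2, V=0, U=0) weight 1/96
  (Z=1, X=1, Y=2, W=2, V=0, U=1) weight 1/96
  (Z=1, X=2, Y=1, W=1, V=1, U=0) weight 1/80
  (Z=1, X=2, Y=1, W=1, V=1, U=1) weight 1/320
  (Z=1, X=2, Y=2, W=2, V=0, U=0) weight 1/96
  (Z=1, X=2, Y=2, W=2, V=0, U=1) weight 1/96
  … 4 more
Group by W:
  weight(W=1) = 1/32
  weight(W=2) = 5/72
Total weight = 1/32 + 5/72 = 29/288
P(W=1 | obs) = 1/32 / 29/288 = 9/29
P(W=2 | obs) = 5/72 / 29/288 = 20/29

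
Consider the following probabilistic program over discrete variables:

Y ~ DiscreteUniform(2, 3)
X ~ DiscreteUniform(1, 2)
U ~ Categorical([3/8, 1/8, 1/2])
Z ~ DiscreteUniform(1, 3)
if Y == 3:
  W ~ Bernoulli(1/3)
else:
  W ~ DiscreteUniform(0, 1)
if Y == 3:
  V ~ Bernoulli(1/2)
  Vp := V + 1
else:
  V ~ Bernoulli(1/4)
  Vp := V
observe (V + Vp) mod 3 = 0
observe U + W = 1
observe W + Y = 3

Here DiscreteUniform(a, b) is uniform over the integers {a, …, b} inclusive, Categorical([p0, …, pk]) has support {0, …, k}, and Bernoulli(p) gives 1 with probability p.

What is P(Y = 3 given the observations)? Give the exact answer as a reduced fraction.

P(Y = 3 | obs) = 8/35

Enumerate traces; 12 have nonzero weight after conditioning:
  (Y=2, X=1, U=0, Z=1, W=1, V=0) weight 3/256
  (Y=2, X=1, U=0, Z=2, W=1, V=0) weight 3/256
  (Y=2, X=1, U=0, Z=3, W=1, V=0) weight 3/256
  (Y=2, X=2, U=0, Z=1, W=1, V=0) weight 3/256
  (Y=2, X=2, U=0, Z=2, W=1, V=0) weight 3/256
  (Y=2, X=2, U=0, Z=3, W=1, V=0) weight 3/256
  (Y=3, X=1, U=1, Z=1, W=0, V=1) weight 1/288
  (Y=3, X=1, U=1, Z=2, W=0, V=1) weight 1/288
  … 4 more
Group by Y:
  weight(Y=2) = 9/128
  weight(Y=3) = 1/48
Total weight = 9/128 + 1/48 = 35/384
P(Y=2 | obs) = 9/128 / 35/384 = 27/35
P(Y=3 | obs) = 1/48 / 35/384 = 8/35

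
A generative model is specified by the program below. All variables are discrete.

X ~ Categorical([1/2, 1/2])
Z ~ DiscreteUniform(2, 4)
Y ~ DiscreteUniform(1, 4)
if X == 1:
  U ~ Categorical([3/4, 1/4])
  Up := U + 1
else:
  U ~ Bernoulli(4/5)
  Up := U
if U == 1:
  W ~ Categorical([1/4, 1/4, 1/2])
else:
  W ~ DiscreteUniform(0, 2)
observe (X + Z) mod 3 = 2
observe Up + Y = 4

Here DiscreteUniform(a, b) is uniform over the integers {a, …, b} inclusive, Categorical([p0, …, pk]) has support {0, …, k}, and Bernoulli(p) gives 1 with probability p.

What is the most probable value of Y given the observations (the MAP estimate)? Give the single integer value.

argmax_v P(Y = v | obs) = 3

Enumerate traces; 12 have nonzero weight after conditioning:
  (X=0, Z=2, Y=3, U=1, W=0) weight 1/120
  (X=0, Z=2, Y=3, U=1, W=1) weight 1/120
  (X=0, Z=2, Y=3, U=1, W=2) weight 1/60
  (X=0, Z=2, Y=4, U=0, W=0) weight 1/360
  (X=0, Z=2, Y=4, U=0, W=1) weight 1/360
  (X=0, Z=2, Y=4, U=0, W=2) weight 1/360
  (X=1, Z=4, Y=2, U=1, W=0) weight 1/384
  (X=1, Z=4, Y=2, U=1, W=1) weight 1/384
  … 4 more
Group by Y:
  weight(Y=2) = 1/96
  weight(Y=3) = 31/480
  weight(Y=4) = 1/120
Total weight = 1/96 + 31/480 + 1/120 = 1/12
P(Y=2 | obs) = 1/96 / 1/12 = 1/8
P(Y=3 | obs) = 31/480 / 1/12 = 31/40
P(Y=4 | obs) = 1/120 / 1/12 = 1/10
argmax = 3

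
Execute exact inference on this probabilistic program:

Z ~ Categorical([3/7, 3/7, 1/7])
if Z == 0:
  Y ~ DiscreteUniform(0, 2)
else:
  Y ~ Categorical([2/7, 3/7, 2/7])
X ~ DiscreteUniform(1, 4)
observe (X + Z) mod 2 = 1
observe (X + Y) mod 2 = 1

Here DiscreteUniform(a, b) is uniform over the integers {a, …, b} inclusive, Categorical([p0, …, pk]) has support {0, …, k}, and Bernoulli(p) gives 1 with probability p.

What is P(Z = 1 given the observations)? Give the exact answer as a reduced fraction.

Enumerate traces; 10 have nonzero weight after conditioning:
  (Z=0, Y=0, X=1) weight 1/28
  (Z=0, Y=0, X=3) weight 1/28
  (Z=0, Y=2, X=1) weight 1/28
  (Z=0, Y=2, X=3) weight 1/28
  (Z=1, Y=1, X=2) weight 9/196
  (Z=1, Y=1, X=4) weight 9/196
  (Z=2, Y=0, X=1) weight 1/98
  (Z=2, Y=0, X=3) weight 1/98
  … 2 more
Group by Z:
  weight(Z=0) = 1/7
  weight(Z=1) = 9/98
  weight(Z=2) = 2/49
Total weight = 1/7 + 9/98 + 2/49 = 27/98
P(Z=0 | obs) = 1/7 / 27/98 = 14/27
P(Z=1 | obs) = 9/98 / 27/98 = 1/3
P(Z=2 | obs) = 2/49 / 27/98 = 4/27

P(Z = 1 | obs) = 1/3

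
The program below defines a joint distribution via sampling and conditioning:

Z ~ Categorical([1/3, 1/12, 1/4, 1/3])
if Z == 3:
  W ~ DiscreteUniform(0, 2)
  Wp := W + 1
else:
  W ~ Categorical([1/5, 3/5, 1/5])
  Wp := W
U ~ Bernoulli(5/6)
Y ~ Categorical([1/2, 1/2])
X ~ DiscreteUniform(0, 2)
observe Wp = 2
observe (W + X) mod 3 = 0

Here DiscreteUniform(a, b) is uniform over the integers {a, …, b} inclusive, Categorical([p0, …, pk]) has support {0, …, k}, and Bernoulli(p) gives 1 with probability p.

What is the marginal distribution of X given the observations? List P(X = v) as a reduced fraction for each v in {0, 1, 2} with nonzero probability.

Enumerate traces; 16 have nonzero weight after conditioning:
  (Z=0, W=2, U=0, Y=0, X=1) weight 1/540
  (Z=0, W=2, U=0, Y=1, X=1) weight 1/540
  (Z=0, W=2, U=1, Y=0, X=1) weight 1/108
  (Z=0, W=2, U=1, Y=1, X=1) weight 1/108
  (Z=1, W=2, U=0, Y=0, X=1) weight 1/2160
  (Z=1, W=2, U=0, Y=1, X=1) weight 1/2160
  (Z=1, W=2, U=1, Y=0, X=1) weight 1/432
  (Z=1, W=2, U=1, Y=1, X=1) weight 1/432
  (Z=3, W=1, U=0, Y=0, X=2) weight 1/324
  … 7 more
Group by X:
  weight(X=1) = 2/45
  weight(X=2) = 1/27
Total weight = 2/45 + 1/27 = 11/135
P(X=1 | obs) = 2/45 / 11/135 = 6/11
P(X=2 | obs) = 1/27 / 11/135 = 5/11

P(X=1) = 6/11, P(X=2) = 5/11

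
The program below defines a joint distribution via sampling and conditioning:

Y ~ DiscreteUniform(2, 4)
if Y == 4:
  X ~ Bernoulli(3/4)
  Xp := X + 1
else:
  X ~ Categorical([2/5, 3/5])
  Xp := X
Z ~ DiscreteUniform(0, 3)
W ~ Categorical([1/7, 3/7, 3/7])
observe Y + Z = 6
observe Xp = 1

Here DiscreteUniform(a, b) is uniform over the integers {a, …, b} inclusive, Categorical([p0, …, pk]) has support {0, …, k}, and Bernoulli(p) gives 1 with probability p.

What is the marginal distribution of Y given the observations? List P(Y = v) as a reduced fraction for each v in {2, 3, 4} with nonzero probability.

Enumerate traces; 6 have nonzero weight after conditioning:
  (Y=3, X=1, Z=3, W=0) weight 1/140
  (Y=3, X=1, Z=3, W=1) weight 3/140
  (Y=3, X=1, Z=3, W=2) weight 3/140
  (Y=4, X=0, Z=2, W=0) weight 1/336
  (Y=4, X=0, Z=2, W=1) weight 1/112
  (Y=4, X=0, Z=2, W=2) weight 1/112
Group by Y:
  weight(Y=3) = 1/20
  weight(Y=4) = 1/48
Total weight = 1/20 + 1/48 = 17/240
P(Y=3 | obs) = 1/20 / 17/240 = 12/17
P(Y=4 | obs) = 1/48 / 17/240 = 5/17

P(Y=3) = 12/17, P(Y=4) = 5/17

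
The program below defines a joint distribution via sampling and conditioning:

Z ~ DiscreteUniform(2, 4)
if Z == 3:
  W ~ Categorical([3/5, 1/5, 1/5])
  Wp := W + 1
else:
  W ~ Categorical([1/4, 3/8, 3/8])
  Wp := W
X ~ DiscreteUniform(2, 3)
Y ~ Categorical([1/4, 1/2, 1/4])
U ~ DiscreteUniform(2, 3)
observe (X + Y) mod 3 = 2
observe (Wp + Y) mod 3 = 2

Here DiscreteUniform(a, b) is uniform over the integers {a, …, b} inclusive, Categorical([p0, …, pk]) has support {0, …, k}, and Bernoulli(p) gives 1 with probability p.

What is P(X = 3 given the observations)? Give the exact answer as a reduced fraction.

P(X = 3 | obs) = 14/33

Enumerate traces; 12 have nonzero weight after conditioning:
  (Z=2, W=0, X=3, Y=2, U=2) weight 1/192
  (Z=2, W=0, X=3, Y=2, U=3) weight 1/192
  (Z=2, W=2, X=2, Y=0, U=2) weight 1/128
  (Z=2, W=2, X=2, Y=0, U=3) weight 1/128
  (Z=3, W=1, X=2, Y=0, U=2) weight 1/240
  (Z=3, W=1, X=2, Y=0, U=3) weight 1/240
  (Z=3, W=2, X=3, Y=2, U=2) weight 1/240
  (Z=3, W=2, X=3, Y=2, U=3) weight 1/240
  … 4 more
Group by X:
  weight(X=2) = 19/480
  weight(X=3) = 7/240
Total weight = 19/480 + 7/240 = 11/160
P(X=2 | obs) = 19/480 / 11/160 = 19/33
P(X=3 | obs) = 7/240 / 11/160 = 14/33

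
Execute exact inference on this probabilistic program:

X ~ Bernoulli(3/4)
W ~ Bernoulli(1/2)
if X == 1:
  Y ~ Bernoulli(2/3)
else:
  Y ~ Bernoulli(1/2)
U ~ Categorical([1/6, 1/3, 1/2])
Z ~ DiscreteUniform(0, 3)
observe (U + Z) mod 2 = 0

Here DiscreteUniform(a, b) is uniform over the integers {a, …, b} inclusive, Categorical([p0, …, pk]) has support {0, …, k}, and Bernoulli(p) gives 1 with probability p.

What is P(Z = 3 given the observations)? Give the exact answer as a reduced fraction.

P(Z = 3 | obs) = 1/6

Enumerate traces; 48 have nonzero weight after conditioning:
  (X=0, W=0, Y=0, U=0, Z=0) weight 1/384
  (X=0, W=0, Y=0, U=0, Z=2) weight 1/384
  (X=0, W=0, Y=0, U=1, Z=1) weight 1/192
  (X=0, W=0, Y=0, U=1, Z=3) weight 1/192
  (X=0, W=0, Y=0, U=2, Z=0) weight 1/128
  (X=0, W=0, Y=0, U=2, Z=2) weight 1/128
  (X=0, W=0, Y=1, U=0, Z=0) weight 1/384
  (X=0, W=0, Y=1, U=0, Z=2) weight 1/384
  … 40 more
Group by Z:
  weight(Z=0) = 1/6
  weight(Z=1) = 1/12
  weight(Z=2) = 1/6
  weight(Z=3) = 1/12
Total weight = 1/6 + 1/12 + 1/6 + 1/12 = 1/2
P(Z=0 | obs) = 1/6 / 1/2 = 1/3
P(Z=1 | obs) = 1/12 / 1/2 = 1/6
P(Z=2 | obs) = 1/6 / 1/2 = 1/3
P(Z=3 | obs) = 1/12 / 1/2 = 1/6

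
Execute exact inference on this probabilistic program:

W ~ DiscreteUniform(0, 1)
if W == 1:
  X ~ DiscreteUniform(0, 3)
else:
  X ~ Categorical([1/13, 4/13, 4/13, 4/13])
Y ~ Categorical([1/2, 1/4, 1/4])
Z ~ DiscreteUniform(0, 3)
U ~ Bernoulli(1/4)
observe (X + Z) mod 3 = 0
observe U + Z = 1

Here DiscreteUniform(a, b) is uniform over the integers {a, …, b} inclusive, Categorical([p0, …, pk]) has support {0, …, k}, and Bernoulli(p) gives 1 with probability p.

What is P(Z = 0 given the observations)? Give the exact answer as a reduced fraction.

Enumerate traces; 18 have nonzero weight after conditioning:
  (W=0, X=0, Y=0, Z=0, U=1) weight 1/832
  (W=0, X=0, Y=1, Z=0, U=1) weight 1/1664
  (W=0, X=0, Y=2, Z=0, U=1) weight 1/1664
  (W=0, X=2, Y=0, Z=1, U=0) weight 3/208
  (W=0, X=2, Y=1, Z=1, U=0) weight 3/416
  (W=0, X=2, Y=2, Z=1, U=0) weight 3/416
  (W=0, X=3, Y=0, Z=0, U=1) weight 1/208
  (W=0, X=3, Y=1, Z=0, U=1) weight 1/416
  … 10 more
Group by Z:
  weight(Z=0) = 23/832
  weight(Z=1) = 87/1664
Total weight = 23/832 + 87/1664 = 133/1664
P(Z=0 | obs) = 23/832 / 133/1664 = 46/133
P(Z=1 | obs) = 87/1664 / 133/1664 = 87/133

P(Z = 0 | obs) = 46/133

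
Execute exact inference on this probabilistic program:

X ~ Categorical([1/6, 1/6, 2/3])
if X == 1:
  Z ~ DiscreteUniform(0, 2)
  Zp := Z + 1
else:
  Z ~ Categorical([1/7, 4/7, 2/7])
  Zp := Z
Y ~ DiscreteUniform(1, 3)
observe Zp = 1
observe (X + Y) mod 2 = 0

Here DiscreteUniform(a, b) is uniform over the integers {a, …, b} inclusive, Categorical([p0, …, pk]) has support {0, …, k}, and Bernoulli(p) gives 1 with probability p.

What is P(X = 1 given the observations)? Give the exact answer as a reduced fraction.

P(X = 1 | obs) = 7/37

Enumerate traces; 4 have nonzero weight after conditioning:
  (X=0, Z=1, Y=2) weight 2/63
  (X=1, Z=0, Y=1) weight 1/54
  (X=1, Z=0, Y=3) weight 1/54
  (X=2, Z=1, Y=2) weight 8/63
Group by X:
  weight(X=0) = 2/63
  weight(X=1) = 1/27
  weight(X=2) = 8/63
Total weight = 2/63 + 1/27 + 8/63 = 37/189
P(X=0 | obs) = 2/63 / 37/189 = 6/37
P(X=1 | obs) = 1/27 / 37/189 = 7/37
P(X=2 | obs) = 8/63 / 37/189 = 24/37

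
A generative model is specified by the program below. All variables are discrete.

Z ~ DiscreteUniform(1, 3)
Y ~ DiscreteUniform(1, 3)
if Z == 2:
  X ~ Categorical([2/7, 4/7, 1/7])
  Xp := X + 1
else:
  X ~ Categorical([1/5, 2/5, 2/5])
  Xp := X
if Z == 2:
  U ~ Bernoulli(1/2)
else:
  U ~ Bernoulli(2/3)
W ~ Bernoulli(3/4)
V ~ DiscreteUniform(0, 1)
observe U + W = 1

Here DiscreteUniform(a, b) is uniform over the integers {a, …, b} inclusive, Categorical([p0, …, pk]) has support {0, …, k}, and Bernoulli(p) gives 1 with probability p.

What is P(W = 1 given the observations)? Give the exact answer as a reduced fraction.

P(W = 1 | obs) = 21/32

Enumerate traces; 108 have nonzero weight after conditioning:
  (Z=1, Y=1, X=0, U=0, W=1, V=0) weight 1/360
  (Z=1, Y=1, X=0, U=0, W=1, V=1) weight 1/360
  (Z=1, Y=1, X=0, U=1, W=0, V=0) weight 1/540
  (Z=1, Y=1, X=0, U=1, W=0, V=1) weight 1/540
  (Z=1, Y=1, X=1, U=0, W=1, V=0) weight 1/180
  (Z=1, Y=1, X=1, U=0, W=1, V=1) weight 1/180
  (Z=1, Y=1, X=1, U=1, W=0, V=0) weight 1/270
  (Z=1, Y=1, X=1, U=1, W=0, V=1) weight 1/270
  … 100 more
Group by W:
  weight(W=0) = 11/72
  weight(W=1) = 7/24
Total weight = 11/72 + 7/24 = 4/9
P(W=0 | obs) = 11/72 / 4/9 = 11/32
P(W=1 | obs) = 7/24 / 4/9 = 21/32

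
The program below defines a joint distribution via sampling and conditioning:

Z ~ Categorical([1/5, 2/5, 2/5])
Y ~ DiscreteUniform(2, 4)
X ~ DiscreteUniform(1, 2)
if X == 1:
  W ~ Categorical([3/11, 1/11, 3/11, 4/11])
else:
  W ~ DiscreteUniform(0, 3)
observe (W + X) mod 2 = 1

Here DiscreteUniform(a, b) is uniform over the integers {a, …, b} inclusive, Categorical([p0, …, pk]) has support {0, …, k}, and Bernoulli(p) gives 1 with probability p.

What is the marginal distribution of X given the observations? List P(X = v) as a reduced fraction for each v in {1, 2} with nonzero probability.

P(X=1) = 12/23, P(X=2) = 11/23

Enumerate traces; 36 have nonzero weight after conditioning:
  (Z=0, Y=2, X=1, W=0) weight 1/110
  (Z=0, Y=2, X=1, W=2) weight 1/110
  (Z=0, Y=2, X=2, W=1) weight 1/120
  (Z=0, Y=2, X=2, W=3) weight 1/120
  (Z=0, Y=3, X=1, W=0) weight 1/110
  (Z=0, Y=3, X=1, W=2) weight 1/110
  (Z=0, Y=3, X=2, W=1) weight 1/120
  (Z=0, Y=3, X=2, W=3) weight 1/120
  … 28 more
Group by X:
  weight(X=1) = 3/11
  weight(X=2) = 1/4
Total weight = 3/11 + 1/4 = 23/44
P(X=1 | obs) = 3/11 / 23/44 = 12/23
P(X=2 | obs) = 1/4 / 23/44 = 11/23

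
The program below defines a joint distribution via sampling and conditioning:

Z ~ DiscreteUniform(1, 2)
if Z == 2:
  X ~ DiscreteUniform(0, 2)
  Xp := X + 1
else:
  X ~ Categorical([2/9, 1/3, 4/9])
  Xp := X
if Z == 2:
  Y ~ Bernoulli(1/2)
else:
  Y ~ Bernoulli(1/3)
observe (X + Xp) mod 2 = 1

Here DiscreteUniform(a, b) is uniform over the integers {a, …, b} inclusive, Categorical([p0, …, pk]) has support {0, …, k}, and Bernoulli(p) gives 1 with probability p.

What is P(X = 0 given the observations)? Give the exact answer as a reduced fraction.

P(X = 0 | obs) = 1/3

Enumerate traces; 6 have nonzero weight after conditioning:
  (Z=2, X=0, Y=0) weight 1/12
  (Z=2, X=0, Y=1) weight 1/12
  (Z=2, X=1, Y=0) weight 1/12
  (Z=2, X=1, Y=1) weight 1/12
  (Z=2, X=2, Y=0) weight 1/12
  (Z=2, X=2, Y=1) weight 1/12
Group by X:
  weight(X=0) = 1/6
  weight(X=1) = 1/6
  weight(X=2) = 1/6
Total weight = 1/6 + 1/6 + 1/6 = 1/2
P(X=0 | obs) = 1/6 / 1/2 = 1/3
P(X=1 | obs) = 1/6 / 1/2 = 1/3
P(X=2 | obs) = 1/6 / 1/2 = 1/3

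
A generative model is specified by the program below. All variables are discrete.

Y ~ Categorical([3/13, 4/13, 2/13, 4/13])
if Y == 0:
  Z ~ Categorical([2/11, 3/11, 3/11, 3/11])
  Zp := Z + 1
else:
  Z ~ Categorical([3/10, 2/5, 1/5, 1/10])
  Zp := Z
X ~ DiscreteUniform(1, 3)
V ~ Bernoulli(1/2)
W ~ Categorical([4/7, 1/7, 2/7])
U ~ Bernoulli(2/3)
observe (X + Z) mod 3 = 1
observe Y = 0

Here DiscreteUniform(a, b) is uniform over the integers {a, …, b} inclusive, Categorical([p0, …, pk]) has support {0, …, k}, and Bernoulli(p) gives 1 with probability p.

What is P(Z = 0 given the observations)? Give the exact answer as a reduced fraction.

P(Z = 0 | obs) = 2/11

Enumerate traces; 48 have nonzero weight after conditioning:
  (Y=0, Z=0, X=1, V=0, W=0, U=0) weight 4/3003
  (Y=0, Z=0, X=1, V=0, W=0, U=1) weight 8/3003
  (Y=0, Z=0, X=1, V=0, W=1, U=0) weight 1/3003
  (Y=0, Z=0, X=1, V=0, W=1, U=1) weight 2/3003
  (Y=0, Z=0, X=1, V=0, W=2, U=0) weight 2/3003
  (Y=0, Z=0, X=1, V=0, W=2, U=1) weight 4/3003
  (Y=0, Z=0, X=1, V=1, W=0, U=0) weight 4/3003
  (Y=0, Z=0, X=1, V=1, W=0, U=1) weight 8/3003
  (Y=0, Z=1, X=3, V=0, W=0, U=0) weight 2/1001
  (Y=0, Z=2, X=2, V=0, W=0, U=0) weight 2/1001
  … 38 more
Group by Z:
  weight(Z=0) = 2/143
  weight(Z=1) = 3/143
  weight(Z=2) = 3/143
  weight(Z=3) = 3/143
Total weight = 2/143 + 3/143 + 3/143 + 3/143 = 1/13
P(Z=0 | obs) = 2/143 / 1/13 = 2/11
P(Z=1 | obs) = 3/143 / 1/13 = 3/11
P(Z=2 | obs) = 3/143 / 1/13 = 3/11
P(Z=3 | obs) = 3/143 / 1/13 = 3/11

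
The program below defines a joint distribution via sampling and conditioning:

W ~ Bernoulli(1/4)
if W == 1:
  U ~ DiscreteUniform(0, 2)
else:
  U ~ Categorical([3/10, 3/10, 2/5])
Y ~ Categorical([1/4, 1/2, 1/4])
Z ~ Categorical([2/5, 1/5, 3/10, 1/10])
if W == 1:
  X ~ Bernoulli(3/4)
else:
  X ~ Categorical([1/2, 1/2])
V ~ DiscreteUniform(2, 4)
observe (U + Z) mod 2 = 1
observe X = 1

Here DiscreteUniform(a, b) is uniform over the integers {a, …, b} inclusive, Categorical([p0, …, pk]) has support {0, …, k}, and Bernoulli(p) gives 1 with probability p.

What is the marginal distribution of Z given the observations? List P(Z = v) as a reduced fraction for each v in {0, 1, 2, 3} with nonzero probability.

P(Z=0) = 56/191, P(Z=1) = 62/191, P(Z=2) = 42/191, P(Z=3) = 31/191

Enumerate traces; 108 have nonzero weight after conditioning:
  (W=0, U=0, Y=0, Z=1, X=1, V=2) weight 3/1600
  (W=0, U=0, Y=0, Z=1, X=1, V=3) weight 3/1600
  (W=0, U=0, Y=0, Z=1, X=1, V=4) weight 3/1600
  (W=0, U=0, Y=0, Z=3, X=1, V=2) weight 3/3200
  (W=0, U=0, Y=0, Z=3, X=1, V=3) weight 3/3200
  (W=0, U=0, Y=0, Z=3, X=1, V=4) weight 3/3200
  (W=0, U=0, Y=1, Z=1, X=1, V=2) weight 3/800
  (W=0, U=0, Y=1, Z=1, X=1, V=3) weight 3/800
  (W=0, U=1, Y=0, Z=0, X=1, V=2) weight 3/800
  (W=0, U=1, Y=0, Z=2, X=1, V=2) weight 9/3200
  … 98 more
Group by Z:
  weight(Z=0) = 7/100
  weight(Z=1) = 31/400
  weight(Z=2) = 21/400
  weight(Z=3) = 31/800
Total weight = 7/100 + 31/400 + 21/400 + 31/800 = 191/800
P(Z=0 | obs) = 7/100 / 191/800 = 56/191
P(Z=1 | obs) = 31/400 / 191/800 = 62/191
P(Z=2 | obs) = 21/400 / 191/800 = 42/191
P(Z=3 | obs) = 31/800 / 191/800 = 31/191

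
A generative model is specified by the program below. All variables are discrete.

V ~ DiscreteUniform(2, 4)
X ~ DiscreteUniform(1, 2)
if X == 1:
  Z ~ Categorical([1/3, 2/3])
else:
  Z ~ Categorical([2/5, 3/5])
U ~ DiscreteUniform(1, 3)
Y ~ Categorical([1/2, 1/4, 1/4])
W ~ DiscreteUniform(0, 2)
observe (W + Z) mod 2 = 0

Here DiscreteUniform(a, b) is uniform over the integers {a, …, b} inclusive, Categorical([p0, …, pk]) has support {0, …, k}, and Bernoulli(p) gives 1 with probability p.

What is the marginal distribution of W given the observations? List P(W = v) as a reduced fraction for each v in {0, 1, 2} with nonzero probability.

P(W=0) = 11/41, P(W=1) = 19/41, P(W=2) = 11/41

Enumerate traces; 162 have nonzero weight after conditioning:
  (V=2, X=1, Z=0, U=1, Y=0, W=0) weight 1/324
  (V=2, X=1, Z=0, U=1, Y=0, W=2) weight 1/324
  (V=2, X=1, Z=0, U=1, Y=1, W=0) weight 1/648
  (V=2, X=1, Z=0, U=1, Y=1, W=2) weight 1/648
  (V=2, X=1, Z=0, U=1, Y=2, W=0) weight 1/648
  (V=2, X=1, Z=0, U=1, Y=2, W=2) weight 1/648
  (V=2, X=1, Z=0, U=2, Y=0, W=0) weight 1/324
  (V=2, X=1, Z=0, U=2, Y=0, W=2) weight 1/324
  (V=2, X=1, Z=1, U=1, Y=0, W=1) weight 1/162
  … 153 more
Group by W:
  weight(W=0) = 11/90
  weight(W=1) = 19/90
  weight(W=2) = 11/90
Total weight = 11/90 + 19/90 + 11/90 = 41/90
P(W=0 | obs) = 11/90 / 41/90 = 11/41
P(W=1 | obs) = 19/90 / 41/90 = 19/41
P(W=2 | obs) = 11/90 / 41/90 = 11/41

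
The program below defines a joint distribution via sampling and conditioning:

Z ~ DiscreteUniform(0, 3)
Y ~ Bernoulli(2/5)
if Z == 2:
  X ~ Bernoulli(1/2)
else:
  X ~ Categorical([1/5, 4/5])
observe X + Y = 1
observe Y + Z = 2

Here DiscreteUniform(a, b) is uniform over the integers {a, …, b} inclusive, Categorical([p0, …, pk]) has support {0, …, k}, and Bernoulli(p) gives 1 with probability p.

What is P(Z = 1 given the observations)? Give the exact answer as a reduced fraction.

P(Z = 1 | obs) = 4/19

Enumerate traces; 2 have nonzero weight after conditioning:
  (Z=1, Y=1, X=0) weight 1/50
  (Z=2, Y=0, X=1) weight 3/40
Group by Z:
  weight(Z=1) = 1/50
  weight(Z=2) = 3/40
Total weight = 1/50 + 3/40 = 19/200
P(Z=1 | obs) = 1/50 / 19/200 = 4/19
P(Z=2 | obs) = 3/40 / 19/200 = 15/19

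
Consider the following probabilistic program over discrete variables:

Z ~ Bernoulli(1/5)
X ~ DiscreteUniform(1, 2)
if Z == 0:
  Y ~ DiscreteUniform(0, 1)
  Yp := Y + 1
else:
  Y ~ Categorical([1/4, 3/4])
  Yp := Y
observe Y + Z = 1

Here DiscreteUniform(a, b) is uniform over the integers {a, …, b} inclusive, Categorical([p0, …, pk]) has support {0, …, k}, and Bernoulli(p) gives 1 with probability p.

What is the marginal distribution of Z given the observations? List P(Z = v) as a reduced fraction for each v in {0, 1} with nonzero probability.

P(Z=0) = 8/9, P(Z=1) = 1/9

Enumerate traces; 4 have nonzero weight after conditioning:
  (Z=0, X=1, Y=1) weight 1/5
  (Z=0, X=2, Y=1) weight 1/5
  (Z=1, X=1, Y=0) weight 1/40
  (Z=1, X=2, Y=0) weight 1/40
Group by Z:
  weight(Z=0) = 2/5
  weight(Z=1) = 1/20
Total weight = 2/5 + 1/20 = 9/20
P(Z=0 | obs) = 2/5 / 9/20 = 8/9
P(Z=1 | obs) = 1/20 / 9/20 = 1/9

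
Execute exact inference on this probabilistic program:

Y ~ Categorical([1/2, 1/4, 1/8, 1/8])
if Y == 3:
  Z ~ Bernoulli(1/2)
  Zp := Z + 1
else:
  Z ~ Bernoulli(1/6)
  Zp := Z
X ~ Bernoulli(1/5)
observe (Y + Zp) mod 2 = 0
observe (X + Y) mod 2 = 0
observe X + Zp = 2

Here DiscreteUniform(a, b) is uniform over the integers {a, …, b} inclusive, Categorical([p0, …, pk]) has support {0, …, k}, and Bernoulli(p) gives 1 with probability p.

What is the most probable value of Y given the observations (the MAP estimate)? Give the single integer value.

argmax_v P(Y = v | obs) = 3

Enumerate traces; 2 have nonzero weight after conditioning:
  (Y=1, Z=1, X=1) weight 1/120
  (Y=3, Z=0, X=1) weight 1/80
Group by Y:
  weight(Y=1) = 1/120
  weight(Y=3) = 1/80
Total weight = 1/120 + 1/80 = 1/48
P(Y=1 | obs) = 1/120 / 1/48 = 2/5
P(Y=3 | obs) = 1/80 / 1/48 = 3/5
argmax = 3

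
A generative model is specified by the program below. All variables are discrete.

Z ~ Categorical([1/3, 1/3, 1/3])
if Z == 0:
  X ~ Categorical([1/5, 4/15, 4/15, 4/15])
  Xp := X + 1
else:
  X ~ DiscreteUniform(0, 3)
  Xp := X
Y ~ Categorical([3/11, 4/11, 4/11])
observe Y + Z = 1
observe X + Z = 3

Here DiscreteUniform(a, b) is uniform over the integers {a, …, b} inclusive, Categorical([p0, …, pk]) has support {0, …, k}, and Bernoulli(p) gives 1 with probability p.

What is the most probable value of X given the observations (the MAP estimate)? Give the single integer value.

Enumerate traces; 2 have nonzero weight after conditioning:
  (Z=0, X=3, Y=1) weight 16/495
  (Z=1, X=2, Y=0) weight 1/44
Group by X:
  weight(X=2) = 1/44
  weight(X=3) = 16/495
Total weight = 1/44 + 16/495 = 109/1980
P(X=2 | obs) = 1/44 / 109/1980 = 45/109
P(X=3 | obs) = 16/495 / 109/1980 = 64/109
argmax = 3

argmax_v P(X = v | obs) = 3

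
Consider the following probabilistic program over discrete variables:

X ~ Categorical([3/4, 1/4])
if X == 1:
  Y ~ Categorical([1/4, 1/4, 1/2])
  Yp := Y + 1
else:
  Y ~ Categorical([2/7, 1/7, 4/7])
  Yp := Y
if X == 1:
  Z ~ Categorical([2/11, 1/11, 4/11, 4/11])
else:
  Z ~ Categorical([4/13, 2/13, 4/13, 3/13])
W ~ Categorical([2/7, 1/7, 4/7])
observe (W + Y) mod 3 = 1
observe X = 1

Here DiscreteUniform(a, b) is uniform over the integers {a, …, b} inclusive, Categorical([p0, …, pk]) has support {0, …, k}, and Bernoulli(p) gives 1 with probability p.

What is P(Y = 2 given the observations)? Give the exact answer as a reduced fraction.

P(Y = 2 | obs) = 8/11

Enumerate traces; 12 have nonzero weight after conditioning:
  (X=1, Y=0, Z=0, W=1) weight 1/616
  (X=1, Y=0, Z=1, W=1) weight 1/1232
  (X=1, Y=0, Z=2, W=1) weight 1/308
  (X=1, Y=0, Z=3, W=1) weight 1/308
  (X=1, Y=1, Z=0, W=0) weight 1/308
  (X=1, Y=1, Z=1, W=0) weight 1/616
  (X=1, Y=1, Z=2, W=0) weight 1/154
  (X=1, Y=1, Z=3, W=0) weight 1/154
  (X=1, Y=2, Z=0, W=2) weight 1/77
  … 3 more
Group by Y:
  weight(Y=0) = 1/112
  weight(Y=1) = 1/56
  weight(Y=2) = 1/14
Total weight = 1/112 + 1/56 + 1/14 = 11/112
P(Y=0 | obs) = 1/112 / 11/112 = 1/11
P(Y=1 | obs) = 1/56 / 11/112 = 2/11
P(Y=2 | obs) = 1/14 / 11/112 = 8/11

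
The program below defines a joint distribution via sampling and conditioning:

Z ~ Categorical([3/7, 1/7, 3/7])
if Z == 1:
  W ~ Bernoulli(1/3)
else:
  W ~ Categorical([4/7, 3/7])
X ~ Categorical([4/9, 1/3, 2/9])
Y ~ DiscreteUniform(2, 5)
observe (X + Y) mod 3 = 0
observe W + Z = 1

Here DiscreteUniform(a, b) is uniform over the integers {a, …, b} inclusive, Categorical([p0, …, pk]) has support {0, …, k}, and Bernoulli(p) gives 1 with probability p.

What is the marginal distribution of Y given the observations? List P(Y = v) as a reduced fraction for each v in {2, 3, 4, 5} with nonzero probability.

P(Y=2) = 1/4, P(Y=3) = 1/3, P(Y=4) = 1/6, P(Y=5) = 1/4

Enumerate traces; 8 have nonzero weight after conditioning:
  (Z=0, W=1, X=0, Y=3) weight 1/49
  (Z=0, W=1, X=1, Y=2) weight 3/196
  (Z=0, W=1, X=1, Y=5) weight 3/196
  (Z=0, W=1, X=2, Y=4) weight 1/98
  (Z=1, W=0, X=0, Y=3) weight 2/189
  (Z=1, W=0, X=1, Y=2) weight 1/126
  (Z=1, W=0, X=1, Y=5) weight 1/126
  (Z=1, W=0, X=2, Y=4) weight 1/189
Group by Y:
  weight(Y=2) = 41/1764
  weight(Y=3) = 41/1323
  weight(Y=4) = 41/2646
  weight(Y=5) = 41/1764
Total weight = 41/1764 + 41/1323 + 41/2646 + 41/1764 = 41/441
P(Y=2 | obs) = 41/1764 / 41/441 = 1/4
P(Y=3 | obs) = 41/1323 / 41/441 = 1/3
P(Y=4 | obs) = 41/2646 / 41/441 = 1/6
P(Y=5 | obs) = 41/1764 / 41/441 = 1/4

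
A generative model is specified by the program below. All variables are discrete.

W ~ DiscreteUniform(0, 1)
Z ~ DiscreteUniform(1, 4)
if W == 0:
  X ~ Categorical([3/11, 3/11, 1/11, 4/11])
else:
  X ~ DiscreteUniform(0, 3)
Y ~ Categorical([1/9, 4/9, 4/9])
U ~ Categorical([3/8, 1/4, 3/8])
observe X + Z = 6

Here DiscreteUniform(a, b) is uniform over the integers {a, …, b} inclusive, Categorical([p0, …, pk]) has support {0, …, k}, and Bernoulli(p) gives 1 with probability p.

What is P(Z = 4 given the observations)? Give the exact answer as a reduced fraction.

P(Z = 4 | obs) = 5/14

Enumerate traces; 36 have nonzero weight after conditioning:
  (W=0, Z=3, X=3, Y=0, U=0) weight 1/528
  (W=0, Z=3, X=3, Y=0, U=1) weight 1/792
  (W=0, Z=3, X=3, Y=0, U=2) weight 1/528
  (W=0, Z=3, X=3, Y=1, U=0) weight 1/132
  (W=0, Z=3, X=3, Y=1, U=1) weight 1/198
  (W=0, Z=3, X=3, Y=1, U=2) weight 1/132
  (W=0, Z=3, X=3, Y=2, U=0) weight 1/132
  (W=0, Z=3, X=3, Y=2, U=1) weight 1/198
  (W=0, Z=4, X=2, Y=0, U=0) weight 1/2112
  … 27 more
Group by Z:
  weight(Z=3) = 27/352
  weight(Z=4) = 15/352
Total weight = 27/352 + 15/352 = 21/176
P(Z=3 | obs) = 27/352 / 21/176 = 9/14
P(Z=4 | obs) = 15/352 / 21/176 = 5/14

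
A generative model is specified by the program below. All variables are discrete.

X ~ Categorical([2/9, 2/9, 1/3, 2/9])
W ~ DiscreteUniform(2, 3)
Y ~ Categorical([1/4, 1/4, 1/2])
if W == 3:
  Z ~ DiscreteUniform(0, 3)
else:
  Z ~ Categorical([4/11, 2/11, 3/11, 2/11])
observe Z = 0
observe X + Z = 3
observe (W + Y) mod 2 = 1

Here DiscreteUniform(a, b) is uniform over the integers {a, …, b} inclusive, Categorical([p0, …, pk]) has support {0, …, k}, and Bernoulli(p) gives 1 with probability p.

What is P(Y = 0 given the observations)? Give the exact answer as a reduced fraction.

Enumerate traces; 3 have nonzero weight after conditioning:
  (X=3, W=2, Y=1, Z=0) weight 1/99
  (X=3, W=3, Y=0, Z=0) weight 1/144
  (X=3, W=3, Y=2, Z=0) weight 1/72
Group by Y:
  weight(Y=0) = 1/144
  weight(Y=1) = 1/99
  weight(Y=2) = 1/72
Total weight = 1/144 + 1/99 + 1/72 = 49/1584
P(Y=0 | obs) = 1/144 / 49/1584 = 11/49
P(Y=1 | obs) = 1/99 / 49/1584 = 16/49
P(Y=2 | obs) = 1/72 / 49/1584 = 22/49

P(Y = 0 | obs) = 11/49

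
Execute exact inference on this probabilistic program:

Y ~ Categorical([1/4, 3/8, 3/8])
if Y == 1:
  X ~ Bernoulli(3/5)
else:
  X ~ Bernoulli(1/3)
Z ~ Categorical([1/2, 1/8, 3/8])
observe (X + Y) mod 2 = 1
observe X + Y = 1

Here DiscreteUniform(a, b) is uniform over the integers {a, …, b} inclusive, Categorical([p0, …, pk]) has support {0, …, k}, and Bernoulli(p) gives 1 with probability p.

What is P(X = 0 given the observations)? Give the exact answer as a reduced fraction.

P(X = 0 | obs) = 9/14

Enumerate traces; 6 have nonzero weight after conditioning:
  (Y=0, X=1, Z=0) weight 1/24
  (Y=0, X=1, Z=1) weight 1/96
  (Y=0, X=1, Z=2) weight 1/32
  (Y=1, X=0, Z=0) weight 3/40
  (Y=1, X=0, Z=1) weight 3/160
  (Y=1, X=0, Z=2) weight 9/160
Group by X:
  weight(X=0) = 3/20
  weight(X=1) = 1/12
Total weight = 3/20 + 1/12 = 7/30
P(X=0 | obs) = 3/20 / 7/30 = 9/14
P(X=1 | obs) = 1/12 / 7/30 = 5/14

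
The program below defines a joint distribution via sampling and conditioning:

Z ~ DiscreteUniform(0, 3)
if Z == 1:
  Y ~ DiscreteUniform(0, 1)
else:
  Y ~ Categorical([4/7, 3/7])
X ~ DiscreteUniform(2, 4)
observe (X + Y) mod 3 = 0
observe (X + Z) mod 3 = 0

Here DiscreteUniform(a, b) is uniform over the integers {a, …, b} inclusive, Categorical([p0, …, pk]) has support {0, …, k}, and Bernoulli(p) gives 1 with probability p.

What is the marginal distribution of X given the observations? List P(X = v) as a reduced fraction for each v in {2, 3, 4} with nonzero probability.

P(X=2) = 7/23, P(X=3) = 16/23

Enumerate traces; 3 have nonzero weight after conditioning:
  (Z=0, Y=0, X=3) weight 1/21
  (Z=1, Y=1, X=2) weight 1/24
  (Z=3, Y=0, X=3) weight 1/21
Group by X:
  weight(X=2) = 1/24
  weight(X=3) = 2/21
Total weight = 1/24 + 2/21 = 23/168
P(X=2 | obs) = 1/24 / 23/168 = 7/23
P(X=3 | obs) = 2/21 / 23/168 = 16/23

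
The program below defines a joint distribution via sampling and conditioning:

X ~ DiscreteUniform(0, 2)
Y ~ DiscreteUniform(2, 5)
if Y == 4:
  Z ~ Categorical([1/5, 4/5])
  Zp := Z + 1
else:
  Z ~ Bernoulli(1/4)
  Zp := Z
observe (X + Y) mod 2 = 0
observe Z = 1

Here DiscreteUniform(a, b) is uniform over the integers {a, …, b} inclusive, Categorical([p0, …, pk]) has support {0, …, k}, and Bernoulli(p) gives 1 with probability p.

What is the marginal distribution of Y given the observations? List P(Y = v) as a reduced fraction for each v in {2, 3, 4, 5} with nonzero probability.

Enumerate traces; 6 have nonzero weight after conditioning:
  (X=0, Y=2, Z=1) weight 1/48
  (X=0, Y=4, Z=1) weight 1/15
  (X=1, Y=3, Z=1) weight 1/48
  (X=1, Y=5, Z=1) weight 1/48
  (X=2, Y=2, Z=1) weight 1/48
  (X=2, Y=4, Z=1) weight 1/15
Group by Y:
  weight(Y=2) = 1/24
  weight(Y=3) = 1/48
  weight(Y=4) = 2/15
  weight(Y=5) = 1/48
Total weight = 1/24 + 1/48 + 2/15 + 1/48 = 13/60
P(Y=2 | obs) = 1/24 / 13/60 = 5/26
P(Y=3 | obs) = 1/48 / 13/60 = 5/52
P(Y=4 | obs) = 2/15 / 13/60 = 8/13
P(Y=5 | obs) = 1/48 / 13/60 = 5/52

P(Y=2) = 5/26, P(Y=3) = 5/52, P(Y=4) = 8/13, P(Y=5) = 5/52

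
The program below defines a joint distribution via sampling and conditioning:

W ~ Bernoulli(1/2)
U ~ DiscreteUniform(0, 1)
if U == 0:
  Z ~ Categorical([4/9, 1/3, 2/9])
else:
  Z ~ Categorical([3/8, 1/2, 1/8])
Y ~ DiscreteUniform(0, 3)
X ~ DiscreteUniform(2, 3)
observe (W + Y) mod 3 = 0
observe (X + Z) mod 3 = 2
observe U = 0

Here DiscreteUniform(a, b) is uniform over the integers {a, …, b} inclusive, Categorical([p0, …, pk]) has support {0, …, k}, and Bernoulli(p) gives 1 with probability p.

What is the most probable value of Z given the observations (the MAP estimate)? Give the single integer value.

Enumerate traces; 6 have nonzero weight after conditioning:
  (W=0, U=0, Z=0, Y=0, X=2) weight 1/72
  (W=0, U=0, Z=0, Y=3, X=2) weight 1/72
  (W=0, U=0, Z=2, Y=0, X=3) weight 1/144
  (W=0, U=0, Z=2, Y=3, X=3) weight 1/144
  (W=1, U=0, Z=0, Y=2, X=2) weight 1/72
  (W=1, U=0, Z=2, Y=2, X=3) weight 1/144
Group by Z:
  weight(Z=0) = 1/24
  weight(Z=2) = 1/48
Total weight = 1/24 + 1/48 = 1/16
P(Z=0 | obs) = 1/24 / 1/16 = 2/3
P(Z=2 | obs) = 1/48 / 1/16 = 1/3
argmax = 0

argmax_v P(Z = v | obs) = 0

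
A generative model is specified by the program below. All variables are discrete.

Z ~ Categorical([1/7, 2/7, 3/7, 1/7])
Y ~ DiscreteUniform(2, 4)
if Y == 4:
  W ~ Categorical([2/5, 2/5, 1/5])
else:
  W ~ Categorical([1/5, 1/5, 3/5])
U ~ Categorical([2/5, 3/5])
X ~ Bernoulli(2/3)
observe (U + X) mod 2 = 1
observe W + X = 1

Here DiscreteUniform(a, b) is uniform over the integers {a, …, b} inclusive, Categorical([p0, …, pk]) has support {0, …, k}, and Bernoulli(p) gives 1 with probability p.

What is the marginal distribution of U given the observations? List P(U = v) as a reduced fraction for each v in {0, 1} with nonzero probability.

P(U=0) = 4/7, P(U=1) = 3/7

Enumerate traces; 24 have nonzero weight after conditioning:
  (Z=0, Y=2, W=0, U=0, X=1) weight 4/1575
  (Z=0, Y=2, W=1, U=1, X=0) weight 1/525
  (Z=0, Y=3, W=0, U=0, X=1) weight 4/1575
  (Z=0, Y=3, W=1, U=1, X=0) weight 1/525
  (Z=0, Y=4, W=0, U=0, X=1) weight 8/1575
  (Z=0, Y=4, W=1, U=1, X=0) weight 2/525
  (Z=1, Y=2, W=0, U=0, X=1) weight 8/1575
  (Z=1, Y=2, W=1, U=1, X=0) weight 2/525
  … 16 more
Group by U:
  weight(U=0) = 16/225
  weight(U=1) = 4/75
Total weight = 16/225 + 4/75 = 28/225
P(U=0 | obs) = 16/225 / 28/225 = 4/7
P(U=1 | obs) = 4/75 / 28/225 = 3/7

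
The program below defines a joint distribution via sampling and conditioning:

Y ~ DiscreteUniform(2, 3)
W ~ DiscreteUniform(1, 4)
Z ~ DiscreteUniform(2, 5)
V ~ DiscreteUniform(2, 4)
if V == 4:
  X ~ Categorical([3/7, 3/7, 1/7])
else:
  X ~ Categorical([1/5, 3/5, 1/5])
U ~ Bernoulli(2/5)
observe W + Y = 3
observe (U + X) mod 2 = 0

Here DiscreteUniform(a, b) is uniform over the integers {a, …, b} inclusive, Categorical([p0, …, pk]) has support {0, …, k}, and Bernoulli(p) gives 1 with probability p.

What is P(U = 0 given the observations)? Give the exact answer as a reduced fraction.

Enumerate traces; 36 have nonzero weight after conditioning:
  (Y=2, W=1, Z=2, V=2, X=0, U=0) weight 1/800
  (Y=2, W=1, Z=2, V=2, X=1, U=1) weight 1/400
  (Y=2, W=1, Z=2, V=2, X=2, U=0) weight 1/800
  (Y=2, W=1, Z=2, V=3, X=0, U=0) weight 1/800
  (Y=2, W=1, Z=2, V=3, X=1, U=1) weight 1/400
  (Y=2, W=1, Z=2, V=3, X=2, U=0) weight 1/800
  (Y=2, W=1, Z=2, V=4, X=0, U=0) weight 3/1120
  (Y=2, W=1, Z=2, V=4, X=1, U=1) weight 1/560
  … 28 more
Group by U:
  weight(U=0) = 6/175
  weight(U=1) = 19/700
Total weight = 6/175 + 19/700 = 43/700
P(U=0 | obs) = 6/175 / 43/700 = 24/43
P(U=1 | obs) = 19/700 / 43/700 = 19/43

P(U = 0 | obs) = 24/43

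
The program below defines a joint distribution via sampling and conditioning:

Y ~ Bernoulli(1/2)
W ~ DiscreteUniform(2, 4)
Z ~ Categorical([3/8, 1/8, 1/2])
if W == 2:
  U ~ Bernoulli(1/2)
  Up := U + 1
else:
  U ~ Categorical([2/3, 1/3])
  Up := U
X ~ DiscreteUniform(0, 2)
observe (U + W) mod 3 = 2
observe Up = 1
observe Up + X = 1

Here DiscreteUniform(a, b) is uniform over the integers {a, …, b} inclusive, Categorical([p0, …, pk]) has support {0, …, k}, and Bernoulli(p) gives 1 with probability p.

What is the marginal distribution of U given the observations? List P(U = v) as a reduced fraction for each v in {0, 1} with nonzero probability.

P(U=0) = 3/5, P(U=1) = 2/5

Enumerate traces; 12 have nonzero weight after conditioning:
  (Y=0, W=2, Z=0, U=0, X=0) weight 1/96
  (Y=0, W=2, Z=1, U=0, X=0) weight 1/288
  (Y=0, W=2, Z=2, U=0, X=0) weight 1/72
  (Y=0, W=4, Z=0, U=1, X=0) weight 1/144
  (Y=0, W=4, Z=1, U=1, X=0) weight 1/432
  (Y=0, W=4, Z=2, U=1, X=0) weight 1/108
  (Y=1, W=2, Z=0, U=0, X=0) weight 1/96
  (Y=1, W=2, Z=1, U=0, X=0) weight 1/288
  … 4 more
Group by U:
  weight(U=0) = 1/18
  weight(U=1) = 1/27
Total weight = 1/18 + 1/27 = 5/54
P(U=0 | obs) = 1/18 / 5/54 = 3/5
P(U=1 | obs) = 1/27 / 5/54 = 2/5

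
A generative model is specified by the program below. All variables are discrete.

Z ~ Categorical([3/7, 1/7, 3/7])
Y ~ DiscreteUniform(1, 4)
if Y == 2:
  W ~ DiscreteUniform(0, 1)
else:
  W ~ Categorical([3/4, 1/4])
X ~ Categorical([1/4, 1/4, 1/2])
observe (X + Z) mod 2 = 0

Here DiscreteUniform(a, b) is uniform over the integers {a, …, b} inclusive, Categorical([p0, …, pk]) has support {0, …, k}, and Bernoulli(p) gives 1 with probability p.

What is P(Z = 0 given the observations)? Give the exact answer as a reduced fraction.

P(Z = 0 | obs) = 9/19

Enumerate traces; 40 have nonzero weight after conditioning:
  (Z=0, Y=1, W=0, X=0) weight 9/448
  (Z=0, Y=1, W=0, X=2) weight 9/224
  (Z=0, Y=1, W=1, X=0) weight 3/448
  (Z=0, Y=1, W=1, X=2) weight 3/224
  (Z=0, Y=2, W=0, X=0) weight 3/224
  (Z=0, Y=2, W=0, X=2) weight 3/112
  (Z=0, Y=2, W=1, X=0) weight 3/224
  (Z=0, Y=2, W=1, X=2) weight 3/112
  (Z=1, Y=1, W=0, X=1) weight 3/448
  (Z=2, Y=1, W=0, X=0) weight 9/448
  … 30 more
Group by Z:
  weight(Z=0) = 9/28
  weight(Z=1) = 1/28
  weight(Z=2) = 9/28
Total weight = 9/28 + 1/28 + 9/28 = 19/28
P(Z=0 | obs) = 9/28 / 19/28 = 9/19
P(Z=1 | obs) = 1/28 / 19/28 = 1/19
P(Z=2 | obs) = 9/28 / 19/28 = 9/19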